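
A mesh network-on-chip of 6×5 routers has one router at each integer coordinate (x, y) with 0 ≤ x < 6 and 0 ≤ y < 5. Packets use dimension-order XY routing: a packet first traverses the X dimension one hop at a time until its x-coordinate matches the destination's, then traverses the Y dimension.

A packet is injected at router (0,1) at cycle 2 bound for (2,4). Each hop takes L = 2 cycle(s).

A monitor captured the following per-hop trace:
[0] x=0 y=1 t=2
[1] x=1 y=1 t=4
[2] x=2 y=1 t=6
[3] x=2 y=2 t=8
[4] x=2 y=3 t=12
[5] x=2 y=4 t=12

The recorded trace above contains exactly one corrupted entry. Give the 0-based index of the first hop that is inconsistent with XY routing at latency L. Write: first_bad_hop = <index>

first_bad_hop = 4

[1] (+1,+0) / 2c ⇒ ok
[2] (+1,+0) / 2c ⇒ ok
[3] (+0,+1) / 2c ⇒ ok
[4] (+0,+1) / 4c ⇒ BAD: Δcyc=4≠L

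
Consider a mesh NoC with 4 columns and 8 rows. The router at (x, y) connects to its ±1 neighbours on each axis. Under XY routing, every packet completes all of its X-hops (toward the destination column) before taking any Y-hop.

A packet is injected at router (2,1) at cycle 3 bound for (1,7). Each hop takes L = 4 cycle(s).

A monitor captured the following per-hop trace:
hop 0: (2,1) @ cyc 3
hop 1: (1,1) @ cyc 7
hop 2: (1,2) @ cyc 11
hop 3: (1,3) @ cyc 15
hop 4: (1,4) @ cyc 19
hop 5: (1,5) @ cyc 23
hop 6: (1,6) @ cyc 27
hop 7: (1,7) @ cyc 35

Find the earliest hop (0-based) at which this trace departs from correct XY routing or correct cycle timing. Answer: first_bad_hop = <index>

[1] (-1,+0) / 4c ⇒ ok
[2] (+0,+1) / 4c ⇒ ok
[3] (+0,+1) / 4c ⇒ ok
[4] (+0,+1) / 4c ⇒ ok
[5] (+0,+1) / 4c ⇒ ok
[6] (+0,+1) / 4c ⇒ ok
[7] (+0,+1) / 8c ⇒ BAD: Δcyc=8≠L

first_bad_hop = 7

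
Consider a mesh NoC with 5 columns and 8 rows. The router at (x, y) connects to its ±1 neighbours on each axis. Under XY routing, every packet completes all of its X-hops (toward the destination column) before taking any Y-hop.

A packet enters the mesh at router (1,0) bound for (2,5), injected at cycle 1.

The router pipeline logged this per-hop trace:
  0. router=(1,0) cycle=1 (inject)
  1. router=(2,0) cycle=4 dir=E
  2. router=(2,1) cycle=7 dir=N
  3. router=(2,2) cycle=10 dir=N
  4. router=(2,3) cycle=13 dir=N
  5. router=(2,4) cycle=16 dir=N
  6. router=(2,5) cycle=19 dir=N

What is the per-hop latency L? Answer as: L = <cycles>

L = 3

cyc[1] − cyc[0] = 4 − 1 = 3.
Per-hop latency L = Δcyc = 3.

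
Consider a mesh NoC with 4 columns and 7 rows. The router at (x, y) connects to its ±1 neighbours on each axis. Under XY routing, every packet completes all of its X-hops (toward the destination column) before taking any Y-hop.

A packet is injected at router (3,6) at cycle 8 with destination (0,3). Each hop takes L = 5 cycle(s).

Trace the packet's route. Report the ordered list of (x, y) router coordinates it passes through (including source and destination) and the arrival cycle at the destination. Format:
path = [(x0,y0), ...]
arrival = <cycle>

path = [(3,6), (2,6), (1,6), (0,6), (0,5), (0,4), (0,3)]
arrival = 38

hop 0: (3,6) @ cyc 8
hop 1: (2,6) @ cyc 13  [W]
hop 2: (1,6) @ cyc 18  [W]
hop 3: (0,6) @ cyc 23  [W]
hop 4: (0,5) @ cyc 28  [S]
hop 5: (0,4) @ cyc 33  [S]
hop 6: (0,3) @ cyc 38  [S]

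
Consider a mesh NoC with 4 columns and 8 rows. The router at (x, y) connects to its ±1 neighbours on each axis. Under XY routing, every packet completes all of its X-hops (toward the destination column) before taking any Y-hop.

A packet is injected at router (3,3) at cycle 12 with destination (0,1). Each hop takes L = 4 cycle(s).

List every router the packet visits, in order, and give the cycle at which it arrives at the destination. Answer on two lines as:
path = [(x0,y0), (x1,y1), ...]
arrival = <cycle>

path = [(3,3), (2,3), (1,3), (0,3), (0,2), (0,1)]
arrival = 32

  0. router=(3,3) cycle=12 (inject)
  1. router=(2,3) cycle=16 dir=W
  2. router=(1,3) cycle=20 dir=W
  3. router=(0,3) cycle=24 dir=W
  4. router=(0,2) cycle=28 dir=S
  5. router=(0,1) cycle=32 dir=S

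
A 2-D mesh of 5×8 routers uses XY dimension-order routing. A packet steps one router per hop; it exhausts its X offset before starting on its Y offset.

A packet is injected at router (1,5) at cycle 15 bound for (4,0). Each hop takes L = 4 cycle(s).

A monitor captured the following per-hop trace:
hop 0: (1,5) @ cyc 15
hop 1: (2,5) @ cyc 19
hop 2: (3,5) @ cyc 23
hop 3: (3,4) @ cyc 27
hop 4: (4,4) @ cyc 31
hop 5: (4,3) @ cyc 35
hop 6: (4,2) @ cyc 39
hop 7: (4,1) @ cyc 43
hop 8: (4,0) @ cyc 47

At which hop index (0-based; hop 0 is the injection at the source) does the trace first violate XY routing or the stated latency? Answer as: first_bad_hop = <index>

first_bad_hop = 3

[1] (+1,+0) / 4c ⇒ ok
[2] (+1,+0) / 4c ⇒ ok
[3] (+0,-1) / 4c ⇒ BAD: Y-move but x=3≠4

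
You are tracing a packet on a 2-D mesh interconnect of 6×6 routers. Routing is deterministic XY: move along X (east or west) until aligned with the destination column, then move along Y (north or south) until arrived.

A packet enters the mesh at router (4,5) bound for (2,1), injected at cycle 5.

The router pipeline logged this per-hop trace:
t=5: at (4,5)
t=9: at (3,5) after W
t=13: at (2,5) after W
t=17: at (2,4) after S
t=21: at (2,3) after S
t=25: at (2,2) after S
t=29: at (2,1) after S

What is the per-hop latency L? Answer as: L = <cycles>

L = 4

Δcyc across hop 0→1: 9 − 5 = 4.
Per-hop latency L = Δcyc = 4.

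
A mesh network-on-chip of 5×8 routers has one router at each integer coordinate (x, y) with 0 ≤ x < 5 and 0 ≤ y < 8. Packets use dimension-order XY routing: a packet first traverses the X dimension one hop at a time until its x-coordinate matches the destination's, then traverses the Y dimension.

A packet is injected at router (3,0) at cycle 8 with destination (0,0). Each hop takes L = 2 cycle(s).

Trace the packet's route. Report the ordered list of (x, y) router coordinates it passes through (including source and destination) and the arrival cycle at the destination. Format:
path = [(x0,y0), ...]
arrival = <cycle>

path = [(3,0), (2,0), (1,0), (0,0)]
arrival = 14

  0. router=(3,0) cycle=8 (inject)
  1. router=(2,0) cycle=10 dir=W
  2. router=(1,0) cycle=12 dir=W
  3. router=(0,0) cycle=14 dir=W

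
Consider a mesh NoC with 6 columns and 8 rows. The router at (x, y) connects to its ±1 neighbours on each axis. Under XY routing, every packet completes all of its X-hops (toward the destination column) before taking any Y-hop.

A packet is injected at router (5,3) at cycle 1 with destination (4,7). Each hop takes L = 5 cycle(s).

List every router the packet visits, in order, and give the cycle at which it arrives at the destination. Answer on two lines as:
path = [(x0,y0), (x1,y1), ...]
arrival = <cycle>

path = [(5,3), (4,3), (4,4), (4,5), (4,6), (4,7)]
arrival = 26

hop 0: (5,3) @ cyc 1
hop 1: (4,3) @ cyc 6  [W]
hop 2: (4,4) @ cyc 11  [N]
hop 3: (4,5) @ cyc 16  [N]
hop 4: (4,6) @ cyc 21  [N]
hop 5: (4,7) @ cyc 26  [N]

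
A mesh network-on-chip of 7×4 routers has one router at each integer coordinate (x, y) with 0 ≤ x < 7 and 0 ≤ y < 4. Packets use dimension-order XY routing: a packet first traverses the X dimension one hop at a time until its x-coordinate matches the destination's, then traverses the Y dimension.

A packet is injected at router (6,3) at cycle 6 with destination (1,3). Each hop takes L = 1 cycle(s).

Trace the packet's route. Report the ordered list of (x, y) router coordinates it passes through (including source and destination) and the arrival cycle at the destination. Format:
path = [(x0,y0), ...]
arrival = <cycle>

path = [(6,3), (5,3), (4,3), (3,3), (2,3), (1,3)]
arrival = 11

  0. router=(6,3) cycle=6 (inject)
  1. router=(5,3) cycle=7 dir=W
  2. router=(4,3) cycle=8 dir=W
  3. router=(3,3) cycle=9 dir=W
  4. router=(2,3) cycle=10 dir=W
  5. router=(1,3) cycle=11 dir=W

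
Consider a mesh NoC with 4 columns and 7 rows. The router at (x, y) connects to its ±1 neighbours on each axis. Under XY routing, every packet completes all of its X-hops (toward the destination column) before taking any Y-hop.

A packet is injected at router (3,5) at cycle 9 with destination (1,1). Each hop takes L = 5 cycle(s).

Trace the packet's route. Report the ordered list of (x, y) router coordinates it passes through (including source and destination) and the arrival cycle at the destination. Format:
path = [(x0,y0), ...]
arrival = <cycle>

path = [(3,5), (2,5), (1,5), (1,4), (1,3), (1,2), (1,1)]
arrival = 39

  0. router=(3,5) cycle=9 (inject)
  1. router=(2,5) cycle=14 dir=W
  2. router=(1,5) cycle=19 dir=W
  3. router=(1,4) cycle=24 dir=S
  4. router=(1,3) cycle=29 dir=S
  5. router=(1,2) cycle=34 dir=S
  6. router=(1,1) cycle=39 dir=S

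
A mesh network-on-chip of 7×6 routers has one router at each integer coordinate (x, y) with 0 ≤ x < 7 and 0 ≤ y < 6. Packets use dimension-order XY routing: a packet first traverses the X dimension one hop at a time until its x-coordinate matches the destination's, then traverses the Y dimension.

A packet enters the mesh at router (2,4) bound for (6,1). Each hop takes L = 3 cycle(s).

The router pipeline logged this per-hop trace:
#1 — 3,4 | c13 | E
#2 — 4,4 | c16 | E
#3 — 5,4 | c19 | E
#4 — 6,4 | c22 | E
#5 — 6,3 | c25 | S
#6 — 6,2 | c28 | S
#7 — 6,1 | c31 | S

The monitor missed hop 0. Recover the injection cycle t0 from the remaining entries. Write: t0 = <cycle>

t0 = 10

Hop 1 reached at cycle 13; hop k is at t0 + k·L.
t0 = cyc[1] − L = 13 − 3 = 10.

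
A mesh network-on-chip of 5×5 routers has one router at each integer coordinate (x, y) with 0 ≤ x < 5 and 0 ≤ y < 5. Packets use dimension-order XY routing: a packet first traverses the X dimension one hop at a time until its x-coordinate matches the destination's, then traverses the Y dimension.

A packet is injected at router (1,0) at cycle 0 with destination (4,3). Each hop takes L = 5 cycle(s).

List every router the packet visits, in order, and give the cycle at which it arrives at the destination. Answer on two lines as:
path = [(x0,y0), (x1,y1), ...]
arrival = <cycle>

path = [(1,0), (2,0), (3,0), (4,0), (4,1), (4,2), (4,3)]
arrival = 30

[0] x=1 y=0 t=0
[1] x=2 y=0 t=5 →E
[2] x=3 y=0 t=10 →E
[3] x=4 y=0 t=15 →E
[4] x=4 y=1 t=20 →N
[5] x=4 y=2 t=25 →N
[6] x=4 y=3 t=30 →N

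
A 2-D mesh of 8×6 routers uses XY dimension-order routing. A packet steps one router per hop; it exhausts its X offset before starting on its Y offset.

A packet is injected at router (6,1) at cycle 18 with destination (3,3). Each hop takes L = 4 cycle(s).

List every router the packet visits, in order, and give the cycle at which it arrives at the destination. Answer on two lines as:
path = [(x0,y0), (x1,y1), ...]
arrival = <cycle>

path = [(6,1), (5,1), (4,1), (3,1), (3,2), (3,3)]
arrival = 38

#0 — 6,1 | c18
#1 — 5,1 | c22 | W
#2 — 4,1 | c26 | W
#3 — 3,1 | c30 | W
#4 — 3,2 | c34 | N
#5 — 3,3 | c38 | N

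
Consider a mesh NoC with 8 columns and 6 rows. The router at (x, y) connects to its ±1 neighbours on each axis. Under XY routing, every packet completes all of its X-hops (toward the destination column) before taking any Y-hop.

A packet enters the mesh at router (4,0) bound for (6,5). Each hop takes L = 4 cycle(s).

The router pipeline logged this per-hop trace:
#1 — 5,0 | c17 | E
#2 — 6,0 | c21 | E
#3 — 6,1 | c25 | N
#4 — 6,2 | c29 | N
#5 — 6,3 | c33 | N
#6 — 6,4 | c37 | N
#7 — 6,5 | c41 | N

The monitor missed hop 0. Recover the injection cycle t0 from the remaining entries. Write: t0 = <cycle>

cyc[1] = 17 and cyc[k] = t0 + k·L for every k.
t0 = cyc[1] − L = 17 − 4 = 13.

t0 = 13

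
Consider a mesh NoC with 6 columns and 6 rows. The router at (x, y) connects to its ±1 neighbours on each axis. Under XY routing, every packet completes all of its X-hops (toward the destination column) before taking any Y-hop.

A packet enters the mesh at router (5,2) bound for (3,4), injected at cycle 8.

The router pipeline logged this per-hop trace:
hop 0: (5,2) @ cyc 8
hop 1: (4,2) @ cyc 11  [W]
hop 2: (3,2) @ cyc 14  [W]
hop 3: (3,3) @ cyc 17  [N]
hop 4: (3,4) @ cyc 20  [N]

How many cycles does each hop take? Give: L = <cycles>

Between hops 0 and 1 the cycle counter advances 11 − 8 = 3.
That increment is L by definition: L = 3.

L = 3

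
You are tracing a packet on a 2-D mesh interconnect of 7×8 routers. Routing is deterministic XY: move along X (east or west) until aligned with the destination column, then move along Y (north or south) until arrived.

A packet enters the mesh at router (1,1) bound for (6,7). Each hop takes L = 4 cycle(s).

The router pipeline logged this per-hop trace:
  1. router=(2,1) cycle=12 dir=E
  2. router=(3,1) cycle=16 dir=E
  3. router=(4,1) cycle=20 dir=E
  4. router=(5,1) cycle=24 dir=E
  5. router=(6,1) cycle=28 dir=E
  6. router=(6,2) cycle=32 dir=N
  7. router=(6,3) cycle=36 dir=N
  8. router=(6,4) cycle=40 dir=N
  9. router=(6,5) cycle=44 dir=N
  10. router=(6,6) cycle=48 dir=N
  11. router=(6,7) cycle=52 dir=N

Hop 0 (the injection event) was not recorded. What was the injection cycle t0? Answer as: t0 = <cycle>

t0 = 8

The first recorded entry is hop 1 at cycle 12.
t0 = cyc[1] − L = 12 − 4 = 8.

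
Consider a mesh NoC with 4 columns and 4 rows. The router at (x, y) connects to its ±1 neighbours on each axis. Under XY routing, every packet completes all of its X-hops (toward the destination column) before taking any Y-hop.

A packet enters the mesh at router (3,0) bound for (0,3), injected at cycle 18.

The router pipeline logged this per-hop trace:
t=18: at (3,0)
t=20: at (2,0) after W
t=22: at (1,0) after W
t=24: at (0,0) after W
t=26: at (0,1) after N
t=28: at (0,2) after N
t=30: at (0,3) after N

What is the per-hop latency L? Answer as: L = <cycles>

L = 2

cyc[1] − cyc[0] = 20 − 18 = 2.
That increment is L by definition: L = 2.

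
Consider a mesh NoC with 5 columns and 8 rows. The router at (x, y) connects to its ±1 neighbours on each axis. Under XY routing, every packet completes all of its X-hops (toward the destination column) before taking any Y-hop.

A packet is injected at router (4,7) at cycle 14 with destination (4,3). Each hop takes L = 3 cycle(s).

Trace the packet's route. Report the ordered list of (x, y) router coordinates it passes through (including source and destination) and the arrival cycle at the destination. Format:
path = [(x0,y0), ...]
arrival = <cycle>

[0] x=4 y=7 t=14
[1] x=4 y=6 t=17 →S
[2] x=4 y=5 t=20 →S
[3] x=4 y=4 t=23 →S
[4] x=4 y=3 t=26 →S

path = [(4,7), (4,6), (4,5), (4,4), (4,3)]
arrival = 26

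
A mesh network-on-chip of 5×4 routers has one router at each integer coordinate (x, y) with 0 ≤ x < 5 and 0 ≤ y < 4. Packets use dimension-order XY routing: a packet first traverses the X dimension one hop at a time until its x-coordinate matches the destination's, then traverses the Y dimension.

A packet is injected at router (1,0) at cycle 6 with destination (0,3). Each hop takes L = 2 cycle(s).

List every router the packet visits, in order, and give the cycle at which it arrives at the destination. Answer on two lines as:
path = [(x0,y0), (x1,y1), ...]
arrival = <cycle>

t=6: at (1,0)
t=8: at (0,0) after W
t=10: at (0,1) after N
t=12: at (0,2) after N
t=14: at (0,3) after N

path = [(1,0), (0,0), (0,1), (0,2), (0,3)]
arrival = 14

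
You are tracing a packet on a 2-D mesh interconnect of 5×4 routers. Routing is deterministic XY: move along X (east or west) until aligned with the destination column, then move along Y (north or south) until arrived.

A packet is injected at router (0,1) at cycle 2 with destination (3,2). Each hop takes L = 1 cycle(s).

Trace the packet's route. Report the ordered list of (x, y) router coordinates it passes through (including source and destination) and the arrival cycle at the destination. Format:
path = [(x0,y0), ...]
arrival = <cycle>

path = [(0,1), (1,1), (2,1), (3,1), (3,2)]
arrival = 6

#0 — 0,1 | c2
#1 — 1,1 | c3 | E
#2 — 2,1 | c4 | E
#3 — 3,1 | c5 | E
#4 — 3,2 | c6 | N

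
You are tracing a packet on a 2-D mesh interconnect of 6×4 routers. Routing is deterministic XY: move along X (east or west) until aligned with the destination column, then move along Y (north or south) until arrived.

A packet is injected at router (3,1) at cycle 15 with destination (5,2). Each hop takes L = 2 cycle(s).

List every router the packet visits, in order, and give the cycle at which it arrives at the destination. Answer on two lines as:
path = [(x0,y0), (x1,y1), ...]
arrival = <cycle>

path = [(3,1), (4,1), (5,1), (5,2)]
arrival = 21

hop 0: (3,1) @ cyc 15
hop 1: (4,1) @ cyc 17  [E]
hop 2: (5,1) @ cyc 19  [E]
hop 3: (5,2) @ cyc 21  [N]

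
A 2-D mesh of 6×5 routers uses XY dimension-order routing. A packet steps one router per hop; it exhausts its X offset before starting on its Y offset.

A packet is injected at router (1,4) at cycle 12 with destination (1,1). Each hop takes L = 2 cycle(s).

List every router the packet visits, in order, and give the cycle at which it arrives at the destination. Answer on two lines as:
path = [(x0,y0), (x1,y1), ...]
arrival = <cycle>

path = [(1,4), (1,3), (1,2), (1,1)]
arrival = 18

src (1,4)  cyc=12
S→(1,3)  cyc=14
S→(1,2)  cyc=16
S→(1,1)  cyc=18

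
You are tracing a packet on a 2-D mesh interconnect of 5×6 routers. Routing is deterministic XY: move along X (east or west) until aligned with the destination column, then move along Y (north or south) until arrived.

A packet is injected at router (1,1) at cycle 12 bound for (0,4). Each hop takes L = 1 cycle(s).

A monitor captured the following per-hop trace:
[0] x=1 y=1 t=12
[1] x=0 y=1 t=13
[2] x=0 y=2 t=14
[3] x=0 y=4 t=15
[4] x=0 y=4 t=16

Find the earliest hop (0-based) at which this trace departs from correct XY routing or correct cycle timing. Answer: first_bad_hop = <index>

  1: Δx=-1 Δy=+0 Δt=1 [ok]
  2: Δx=+0 Δy=+1 Δt=1 [ok]
  3: Δx=+0 Δy=+2 Δt=1 [BAD: non-unit step]

first_bad_hop = 3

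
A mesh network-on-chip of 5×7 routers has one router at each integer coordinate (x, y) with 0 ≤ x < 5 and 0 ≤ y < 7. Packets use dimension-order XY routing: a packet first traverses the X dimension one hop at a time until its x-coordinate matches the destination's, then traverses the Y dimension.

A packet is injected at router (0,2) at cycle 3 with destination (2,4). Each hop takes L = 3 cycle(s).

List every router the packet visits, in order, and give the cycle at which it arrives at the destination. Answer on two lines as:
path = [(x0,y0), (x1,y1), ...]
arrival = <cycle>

path = [(0,2), (1,2), (2,2), (2,3), (2,4)]
arrival = 15

src (0,2)  cyc=3
E→(1,2)  cyc=6
E→(2,2)  cyc=9
N→(2,3)  cyc=12
N→(2,4)  cyc=15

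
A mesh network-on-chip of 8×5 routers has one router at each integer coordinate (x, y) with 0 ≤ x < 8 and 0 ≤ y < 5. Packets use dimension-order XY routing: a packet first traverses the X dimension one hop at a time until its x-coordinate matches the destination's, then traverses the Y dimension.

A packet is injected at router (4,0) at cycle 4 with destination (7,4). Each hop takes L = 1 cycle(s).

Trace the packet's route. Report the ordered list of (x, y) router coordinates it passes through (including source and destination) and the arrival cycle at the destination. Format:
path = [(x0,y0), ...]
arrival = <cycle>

hop 0: (4,0) @ cyc 4
hop 1: (5,0) @ cyc 5  [E]
hop 2: (6,0) @ cyc 6  [E]
hop 3: (7,0) @ cyc 7  [E]
hop 4: (7,1) @ cyc 8  [N]
hop 5: (7,2) @ cyc 9  [N]
hop 6: (7,3) @ cyc 10  [N]
hop 7: (7,4) @ cyc 11  [N]

path = [(4,0), (5,0), (6,0), (7,0), (7,1), (7,2), (7,3), (7,4)]
arrival = 11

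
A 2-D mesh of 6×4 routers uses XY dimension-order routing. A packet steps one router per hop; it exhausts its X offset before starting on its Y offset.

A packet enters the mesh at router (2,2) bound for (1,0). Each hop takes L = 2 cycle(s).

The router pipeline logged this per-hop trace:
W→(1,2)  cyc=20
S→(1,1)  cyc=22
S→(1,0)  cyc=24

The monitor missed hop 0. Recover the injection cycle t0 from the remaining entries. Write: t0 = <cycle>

t0 = 18

At hop 1 the cycle is 20; in general cyc_k = t0 + kL.
t0 = cyc[1] − L = 20 − 2 = 18.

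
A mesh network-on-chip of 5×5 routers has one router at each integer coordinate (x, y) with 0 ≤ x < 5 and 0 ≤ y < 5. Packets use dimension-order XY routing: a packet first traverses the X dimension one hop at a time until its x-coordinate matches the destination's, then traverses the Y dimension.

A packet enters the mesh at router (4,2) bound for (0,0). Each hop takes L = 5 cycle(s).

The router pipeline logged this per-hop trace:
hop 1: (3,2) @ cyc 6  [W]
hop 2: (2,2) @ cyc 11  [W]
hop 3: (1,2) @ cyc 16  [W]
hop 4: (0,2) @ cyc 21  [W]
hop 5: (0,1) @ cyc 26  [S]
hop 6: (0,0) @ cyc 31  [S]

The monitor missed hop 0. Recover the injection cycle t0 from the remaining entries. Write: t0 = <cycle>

t0 = 1

At hop 1 the cycle is 6; in general cyc_k = t0 + kL.
So t0 = 6 − 1·5 = 1.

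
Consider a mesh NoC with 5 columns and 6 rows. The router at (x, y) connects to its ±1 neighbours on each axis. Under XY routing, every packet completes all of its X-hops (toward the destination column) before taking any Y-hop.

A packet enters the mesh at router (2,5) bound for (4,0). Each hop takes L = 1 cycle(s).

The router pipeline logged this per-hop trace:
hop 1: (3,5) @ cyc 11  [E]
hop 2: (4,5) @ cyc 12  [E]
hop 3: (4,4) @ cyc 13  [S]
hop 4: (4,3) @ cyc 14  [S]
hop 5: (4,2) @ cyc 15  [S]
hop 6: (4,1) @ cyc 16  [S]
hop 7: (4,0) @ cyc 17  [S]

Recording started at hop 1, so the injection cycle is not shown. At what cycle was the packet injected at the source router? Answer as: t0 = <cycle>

At hop 1 the cycle is 11; in general cyc_k = t0 + kL.
Therefore t0 = 11 − L = 10.

t0 = 10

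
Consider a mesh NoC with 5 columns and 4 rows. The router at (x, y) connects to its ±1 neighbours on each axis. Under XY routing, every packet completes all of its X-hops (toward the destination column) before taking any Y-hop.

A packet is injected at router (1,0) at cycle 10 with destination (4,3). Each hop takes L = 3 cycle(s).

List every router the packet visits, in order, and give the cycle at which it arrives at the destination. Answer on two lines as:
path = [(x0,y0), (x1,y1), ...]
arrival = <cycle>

#0 — 1,0 | c10
#1 — 2,0 | c13 | E
#2 — 3,0 | c16 | E
#3 — 4,0 | c19 | E
#4 — 4,1 | c22 | N
#5 — 4,2 | c25 | N
#6 — 4,3 | c28 | N

path = [(1,0), (2,0), (3,0), (4,0), (4,1), (4,2), (4,3)]
arrival = 28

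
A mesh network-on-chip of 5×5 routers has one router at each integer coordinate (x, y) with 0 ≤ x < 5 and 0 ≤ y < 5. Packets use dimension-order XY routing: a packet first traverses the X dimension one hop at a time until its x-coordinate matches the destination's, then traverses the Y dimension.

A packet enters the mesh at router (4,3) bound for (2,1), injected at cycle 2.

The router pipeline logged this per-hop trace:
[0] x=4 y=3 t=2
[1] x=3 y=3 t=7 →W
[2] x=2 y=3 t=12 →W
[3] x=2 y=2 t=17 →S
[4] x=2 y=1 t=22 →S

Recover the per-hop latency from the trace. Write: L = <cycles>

L = 5

Between hops 0 and 1 the cycle counter advances 7 − 2 = 5.
One hop costs L cycles, so L = 5.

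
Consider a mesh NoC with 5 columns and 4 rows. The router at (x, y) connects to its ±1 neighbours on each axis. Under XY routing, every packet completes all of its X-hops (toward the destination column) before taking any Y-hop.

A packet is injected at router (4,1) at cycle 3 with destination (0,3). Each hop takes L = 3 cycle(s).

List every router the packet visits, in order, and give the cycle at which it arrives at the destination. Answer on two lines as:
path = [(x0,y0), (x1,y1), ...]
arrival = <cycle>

t=3: at (4,1)
t=6: at (3,1) after W
t=9: at (2,1) after W
t=12: at (1,1) after W
t=15: at (0,1) after W
t=18: at (0,2) after N
t=21: at (0,3) after N

path = [(4,1), (3,1), (2,1), (1,1), (0,1), (0,2), (0,3)]
arrival = 21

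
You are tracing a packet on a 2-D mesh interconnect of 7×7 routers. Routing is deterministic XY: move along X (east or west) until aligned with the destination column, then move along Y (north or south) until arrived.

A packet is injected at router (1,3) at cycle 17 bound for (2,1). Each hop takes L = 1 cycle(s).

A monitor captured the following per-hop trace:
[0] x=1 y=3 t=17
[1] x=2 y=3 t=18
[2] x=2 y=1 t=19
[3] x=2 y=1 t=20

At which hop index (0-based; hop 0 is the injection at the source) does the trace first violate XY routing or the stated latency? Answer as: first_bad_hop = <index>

hop 1: step (+1,+0), +1 cyc — ok
hop 2: step (+0,-2), +1 cyc — BAD: non-unit step

first_bad_hop = 2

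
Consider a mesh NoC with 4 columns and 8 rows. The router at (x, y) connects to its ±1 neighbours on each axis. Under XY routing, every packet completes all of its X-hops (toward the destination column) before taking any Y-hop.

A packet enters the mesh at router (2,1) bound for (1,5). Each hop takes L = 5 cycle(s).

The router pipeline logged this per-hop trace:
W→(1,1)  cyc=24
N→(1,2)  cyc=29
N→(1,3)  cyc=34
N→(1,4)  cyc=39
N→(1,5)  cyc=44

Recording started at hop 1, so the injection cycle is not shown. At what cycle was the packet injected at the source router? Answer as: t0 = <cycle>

t0 = 19

cyc[1] = 24 and cyc[k] = t0 + k·L for every k.
t0 = cyc[1] − L = 24 − 5 = 19.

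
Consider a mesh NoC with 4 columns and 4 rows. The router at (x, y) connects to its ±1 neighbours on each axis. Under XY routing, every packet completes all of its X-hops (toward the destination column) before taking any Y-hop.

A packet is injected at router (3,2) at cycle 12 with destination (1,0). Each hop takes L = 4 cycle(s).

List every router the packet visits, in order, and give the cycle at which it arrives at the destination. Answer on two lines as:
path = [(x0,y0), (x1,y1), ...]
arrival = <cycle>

path = [(3,2), (2,2), (1,2), (1,1), (1,0)]
arrival = 28

#0 — 3,2 | c12
#1 — 2,2 | c16 | W
#2 — 1,2 | c20 | W
#3 — 1,1 | c24 | S
#4 — 1,0 | c28 | S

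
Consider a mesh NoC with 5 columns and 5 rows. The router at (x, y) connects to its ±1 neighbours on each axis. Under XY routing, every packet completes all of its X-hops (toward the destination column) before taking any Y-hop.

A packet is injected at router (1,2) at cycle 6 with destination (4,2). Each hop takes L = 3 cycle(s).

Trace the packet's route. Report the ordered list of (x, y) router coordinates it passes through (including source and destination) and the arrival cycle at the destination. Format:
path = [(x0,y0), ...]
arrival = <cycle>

path = [(1,2), (2,2), (3,2), (4,2)]
arrival = 15

[0] x=1 y=2 t=6
[1] x=2 y=2 t=9 →E
[2] x=3 y=2 t=12 →E
[3] x=4 y=2 t=15 →E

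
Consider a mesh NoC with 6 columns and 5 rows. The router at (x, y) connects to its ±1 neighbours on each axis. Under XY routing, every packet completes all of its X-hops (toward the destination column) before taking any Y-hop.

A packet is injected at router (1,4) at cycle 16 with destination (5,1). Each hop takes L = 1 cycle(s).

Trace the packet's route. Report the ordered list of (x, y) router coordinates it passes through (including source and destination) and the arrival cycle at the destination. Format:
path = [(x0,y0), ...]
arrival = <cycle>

path = [(1,4), (2,4), (3,4), (4,4), (5,4), (5,3), (5,2), (5,1)]
arrival = 23

t=16: at (1,4)
t=17: at (2,4) after E
t=18: at (3,4) after E
t=19: at (4,4) after E
t=20: at (5,4) after E
t=21: at (5,3) after S
t=22: at (5,2) after S
t=23: at (5,1) after S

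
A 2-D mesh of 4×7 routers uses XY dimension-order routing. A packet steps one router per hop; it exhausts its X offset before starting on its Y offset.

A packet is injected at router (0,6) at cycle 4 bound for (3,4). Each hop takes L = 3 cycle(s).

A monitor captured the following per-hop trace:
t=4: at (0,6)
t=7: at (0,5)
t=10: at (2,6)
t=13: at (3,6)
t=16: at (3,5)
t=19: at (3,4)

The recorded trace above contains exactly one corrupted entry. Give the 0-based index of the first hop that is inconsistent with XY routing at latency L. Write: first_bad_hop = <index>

first_bad_hop = 1

[1] (+0,-1) / 3c ⇒ BAD: Y-move but x=0≠3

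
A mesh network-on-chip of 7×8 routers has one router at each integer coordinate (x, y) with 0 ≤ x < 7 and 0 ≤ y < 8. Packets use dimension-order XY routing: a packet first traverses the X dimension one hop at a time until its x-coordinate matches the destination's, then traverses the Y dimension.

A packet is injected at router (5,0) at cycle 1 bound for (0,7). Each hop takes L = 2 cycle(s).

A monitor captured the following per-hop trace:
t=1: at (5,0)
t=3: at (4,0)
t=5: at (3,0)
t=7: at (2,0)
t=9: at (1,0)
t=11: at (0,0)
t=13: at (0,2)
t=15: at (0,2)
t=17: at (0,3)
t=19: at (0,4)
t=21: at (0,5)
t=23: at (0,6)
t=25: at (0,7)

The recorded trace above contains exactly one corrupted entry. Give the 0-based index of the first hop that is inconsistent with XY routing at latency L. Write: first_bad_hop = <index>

first_bad_hop = 6

  1: Δx=-1 Δy=+0 Δt=2 [ok]
  2: Δx=-1 Δy=+0 Δt=2 [ok]
  3: Δx=-1 Δy=+0 Δt=2 [ok]
  4: Δx=-1 Δy=+0 Δt=2 [ok]
  5: Δx=-1 Δy=+0 Δt=2 [ok]
  6: Δx=+0 Δy=+2 Δt=2 [BAD: non-unit step]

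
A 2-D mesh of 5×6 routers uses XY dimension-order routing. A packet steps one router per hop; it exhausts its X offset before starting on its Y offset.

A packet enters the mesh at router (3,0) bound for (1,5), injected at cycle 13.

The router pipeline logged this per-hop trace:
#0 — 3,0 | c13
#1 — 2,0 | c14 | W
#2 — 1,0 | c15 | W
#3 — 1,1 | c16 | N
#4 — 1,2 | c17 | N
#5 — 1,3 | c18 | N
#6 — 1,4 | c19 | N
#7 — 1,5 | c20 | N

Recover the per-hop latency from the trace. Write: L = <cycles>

cyc[1] − cyc[0] = 14 − 13 = 1.
One hop costs L cycles, so L = 1.

L = 1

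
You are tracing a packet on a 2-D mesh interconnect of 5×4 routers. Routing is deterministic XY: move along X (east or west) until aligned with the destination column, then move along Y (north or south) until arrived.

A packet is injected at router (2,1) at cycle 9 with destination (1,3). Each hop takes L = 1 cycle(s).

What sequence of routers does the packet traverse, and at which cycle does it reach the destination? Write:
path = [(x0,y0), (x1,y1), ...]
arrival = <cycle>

[0] x=2 y=1 t=9
[1] x=1 y=1 t=10 →W
[2] x=1 y=2 t=11 →N
[3] x=1 y=3 t=12 →N

path = [(2,1), (1,1), (1,2), (1,3)]
arrival = 12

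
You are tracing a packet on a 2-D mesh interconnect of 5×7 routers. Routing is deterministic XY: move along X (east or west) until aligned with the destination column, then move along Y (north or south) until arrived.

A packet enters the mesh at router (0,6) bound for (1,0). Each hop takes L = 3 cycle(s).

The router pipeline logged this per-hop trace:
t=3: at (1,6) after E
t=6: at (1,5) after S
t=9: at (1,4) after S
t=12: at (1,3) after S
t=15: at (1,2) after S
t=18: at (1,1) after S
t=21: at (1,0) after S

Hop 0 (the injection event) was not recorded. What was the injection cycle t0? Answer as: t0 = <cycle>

t0 = 0

cyc[1] = 3 and cyc[k] = t0 + k·L for every k.
Subtract one hop: t0 = 3 − 3 = 0.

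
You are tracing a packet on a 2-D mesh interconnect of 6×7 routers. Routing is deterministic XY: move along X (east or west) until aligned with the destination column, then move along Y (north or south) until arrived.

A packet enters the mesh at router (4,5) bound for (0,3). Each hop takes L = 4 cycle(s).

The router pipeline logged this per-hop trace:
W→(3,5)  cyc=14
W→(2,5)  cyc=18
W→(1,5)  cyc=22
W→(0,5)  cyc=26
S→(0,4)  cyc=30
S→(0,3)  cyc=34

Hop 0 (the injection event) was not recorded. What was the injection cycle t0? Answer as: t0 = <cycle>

Hop 1 reached at cycle 14; hop k is at t0 + k·L.
t0 = cyc[1] − L = 14 − 4 = 10.

t0 = 10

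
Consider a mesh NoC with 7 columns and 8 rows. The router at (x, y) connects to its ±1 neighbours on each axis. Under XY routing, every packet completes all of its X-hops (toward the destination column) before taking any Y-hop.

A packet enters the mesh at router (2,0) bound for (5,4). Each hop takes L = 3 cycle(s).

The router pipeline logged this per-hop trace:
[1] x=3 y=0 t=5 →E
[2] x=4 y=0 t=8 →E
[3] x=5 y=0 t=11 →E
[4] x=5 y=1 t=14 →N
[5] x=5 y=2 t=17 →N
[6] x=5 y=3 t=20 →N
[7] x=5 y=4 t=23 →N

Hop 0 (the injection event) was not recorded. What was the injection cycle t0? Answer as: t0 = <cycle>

t0 = 2

cyc[1] = 5 and cyc[k] = t0 + k·L for every k.
Therefore t0 = 5 − L = 2.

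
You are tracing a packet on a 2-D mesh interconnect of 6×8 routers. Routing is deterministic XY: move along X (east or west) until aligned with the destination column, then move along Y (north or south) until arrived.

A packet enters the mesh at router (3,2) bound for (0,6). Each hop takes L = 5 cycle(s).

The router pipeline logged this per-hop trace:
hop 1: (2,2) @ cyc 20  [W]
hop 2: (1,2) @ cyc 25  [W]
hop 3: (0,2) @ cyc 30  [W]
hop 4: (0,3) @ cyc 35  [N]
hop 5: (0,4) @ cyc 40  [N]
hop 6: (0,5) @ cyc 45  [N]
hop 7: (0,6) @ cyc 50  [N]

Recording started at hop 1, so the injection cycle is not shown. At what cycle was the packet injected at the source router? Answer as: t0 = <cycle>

t0 = 15

cyc[1] = 20 and cyc[k] = t0 + k·L for every k.
Therefore t0 = 20 − L = 15.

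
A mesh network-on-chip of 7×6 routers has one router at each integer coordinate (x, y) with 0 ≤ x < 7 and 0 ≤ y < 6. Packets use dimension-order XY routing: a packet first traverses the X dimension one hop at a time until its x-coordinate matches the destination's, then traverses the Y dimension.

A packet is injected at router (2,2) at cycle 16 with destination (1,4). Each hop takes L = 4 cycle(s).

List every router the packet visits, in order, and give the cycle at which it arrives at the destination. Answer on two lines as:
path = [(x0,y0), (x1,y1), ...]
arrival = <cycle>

path = [(2,2), (1,2), (1,3), (1,4)]
arrival = 28

#0 — 2,2 | c16
#1 — 1,2 | c20 | W
#2 — 1,3 | c24 | N
#3 — 1,4 | c28 | N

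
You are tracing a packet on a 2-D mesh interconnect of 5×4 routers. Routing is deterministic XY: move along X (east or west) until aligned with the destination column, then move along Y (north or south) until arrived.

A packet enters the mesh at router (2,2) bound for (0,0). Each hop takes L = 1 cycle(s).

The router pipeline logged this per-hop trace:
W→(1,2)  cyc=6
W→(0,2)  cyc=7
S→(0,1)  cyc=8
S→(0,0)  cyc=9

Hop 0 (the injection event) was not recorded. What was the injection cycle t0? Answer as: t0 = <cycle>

cyc[1] = 6 and cyc[k] = t0 + k·L for every k.
So t0 = 6 − 1·1 = 5.

t0 = 5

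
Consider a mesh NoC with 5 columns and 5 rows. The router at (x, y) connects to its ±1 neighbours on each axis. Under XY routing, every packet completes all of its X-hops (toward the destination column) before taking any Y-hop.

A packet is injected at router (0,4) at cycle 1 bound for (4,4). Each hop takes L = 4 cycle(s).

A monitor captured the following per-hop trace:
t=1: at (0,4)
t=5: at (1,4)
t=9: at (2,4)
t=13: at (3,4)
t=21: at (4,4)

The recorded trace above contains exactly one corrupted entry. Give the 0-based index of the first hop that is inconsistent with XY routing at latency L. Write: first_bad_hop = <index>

first_bad_hop = 4

  1: Δx=+1 Δy=+0 Δt=4 [ok]
  2: Δx=+1 Δy=+0 Δt=4 [ok]
  3: Δx=+1 Δy=+0 Δt=4 [ok]
  4: Δx=+1 Δy=+0 Δt=8 [BAD: Δcyc=8≠L]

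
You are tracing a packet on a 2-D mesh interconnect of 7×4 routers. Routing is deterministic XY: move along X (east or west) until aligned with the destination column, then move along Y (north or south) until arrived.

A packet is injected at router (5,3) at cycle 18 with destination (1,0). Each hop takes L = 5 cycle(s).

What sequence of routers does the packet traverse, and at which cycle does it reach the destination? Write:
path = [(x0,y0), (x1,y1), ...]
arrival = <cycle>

src (5,3)  cyc=18
W→(4,3)  cyc=23
W→(3,3)  cyc=28
W→(2,3)  cyc=33
W→(1,3)  cyc=38
S→(1,2)  cyc=43
S→(1,1)  cyc=48
S→(1,0)  cyc=53

path = [(5,3), (4,3), (3,3), (2,3), (1,3), (1,2), (1,1), (1,0)]
arrival = 53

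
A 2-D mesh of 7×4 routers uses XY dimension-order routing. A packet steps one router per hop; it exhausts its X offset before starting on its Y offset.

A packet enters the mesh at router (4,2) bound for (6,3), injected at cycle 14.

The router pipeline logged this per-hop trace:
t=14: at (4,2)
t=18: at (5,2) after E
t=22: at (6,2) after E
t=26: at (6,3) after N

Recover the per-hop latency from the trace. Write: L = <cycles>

Δcyc across hop 0→1: 18 − 14 = 4.
Per-hop latency L = Δcyc = 4.

L = 4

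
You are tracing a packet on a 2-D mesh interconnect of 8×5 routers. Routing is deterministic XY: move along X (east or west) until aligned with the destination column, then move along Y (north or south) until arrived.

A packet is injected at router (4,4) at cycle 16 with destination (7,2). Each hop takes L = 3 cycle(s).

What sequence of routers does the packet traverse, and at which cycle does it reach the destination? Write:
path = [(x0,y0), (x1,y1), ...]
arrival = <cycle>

path = [(4,4), (5,4), (6,4), (7,4), (7,3), (7,2)]
arrival = 31

[0] x=4 y=4 t=16
[1] x=5 y=4 t=19 →E
[2] x=6 y=4 t=22 →E
[3] x=7 y=4 t=25 →E
[4] x=7 y=3 t=28 →S
[5] x=7 y=2 t=31 →S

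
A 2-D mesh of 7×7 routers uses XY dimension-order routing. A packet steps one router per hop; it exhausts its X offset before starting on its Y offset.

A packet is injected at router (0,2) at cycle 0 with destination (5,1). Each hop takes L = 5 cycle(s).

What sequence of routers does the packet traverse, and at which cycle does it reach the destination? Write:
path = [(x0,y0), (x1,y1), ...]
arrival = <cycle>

path = [(0,2), (1,2), (2,2), (3,2), (4,2), (5,2), (5,1)]
arrival = 30

t=0: at (0,2)
t=5: at (1,2) after E
t=10: at (2,2) after E
t=15: at (3,2) after E
t=20: at (4,2) after E
t=25: at (5,2) after E
t=30: at (5,1) after S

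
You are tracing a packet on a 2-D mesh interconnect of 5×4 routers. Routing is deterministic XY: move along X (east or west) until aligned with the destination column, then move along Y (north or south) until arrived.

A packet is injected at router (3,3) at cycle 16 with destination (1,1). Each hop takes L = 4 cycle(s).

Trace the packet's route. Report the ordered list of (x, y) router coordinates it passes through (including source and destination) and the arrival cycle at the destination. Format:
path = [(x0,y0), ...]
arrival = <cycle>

[0] x=3 y=3 t=16
[1] x=2 y=3 t=20 →W
[2] x=1 y=3 t=24 →W
[3] x=1 y=2 t=28 →S
[4] x=1 y=1 t=32 →S

path = [(3,3), (2,3), (1,3), (1,2), (1,1)]
arrival = 32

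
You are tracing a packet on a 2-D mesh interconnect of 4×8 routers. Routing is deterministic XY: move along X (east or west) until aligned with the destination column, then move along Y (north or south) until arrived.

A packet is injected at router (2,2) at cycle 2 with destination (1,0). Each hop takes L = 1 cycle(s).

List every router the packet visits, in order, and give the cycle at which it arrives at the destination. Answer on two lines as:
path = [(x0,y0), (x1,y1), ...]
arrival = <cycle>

path = [(2,2), (1,2), (1,1), (1,0)]
arrival = 5

t=2: at (2,2)
t=3: at (1,2) after W
t=4: at (1,1) after S
t=5: at (1,0) after S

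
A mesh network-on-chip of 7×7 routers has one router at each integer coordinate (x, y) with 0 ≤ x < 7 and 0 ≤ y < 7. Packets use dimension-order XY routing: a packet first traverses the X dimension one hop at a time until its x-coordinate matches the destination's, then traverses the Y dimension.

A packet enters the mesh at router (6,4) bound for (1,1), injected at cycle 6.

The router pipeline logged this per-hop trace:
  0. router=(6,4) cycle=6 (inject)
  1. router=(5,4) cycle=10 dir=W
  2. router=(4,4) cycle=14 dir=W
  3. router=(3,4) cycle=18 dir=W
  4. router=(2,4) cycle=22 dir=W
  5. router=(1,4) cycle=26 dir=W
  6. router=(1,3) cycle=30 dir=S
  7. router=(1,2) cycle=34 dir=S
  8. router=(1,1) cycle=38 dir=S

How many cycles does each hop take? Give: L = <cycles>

L = 4

Δcyc across hop 0→1: 10 − 6 = 4.
Per-hop latency L = Δcyc = 4.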